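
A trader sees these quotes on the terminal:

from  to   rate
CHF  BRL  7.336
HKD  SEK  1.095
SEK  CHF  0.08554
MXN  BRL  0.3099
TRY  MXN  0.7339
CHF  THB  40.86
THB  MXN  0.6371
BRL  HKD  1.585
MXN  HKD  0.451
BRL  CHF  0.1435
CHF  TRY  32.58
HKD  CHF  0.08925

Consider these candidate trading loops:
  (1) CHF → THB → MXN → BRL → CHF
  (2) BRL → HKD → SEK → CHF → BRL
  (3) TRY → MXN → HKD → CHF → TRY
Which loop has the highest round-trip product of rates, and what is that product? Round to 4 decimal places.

1.1577

(1) 40.86 × 0.6371 × 0.3099 × 0.1435 = 1.15766
(2) 1.585 × 1.095 × 0.08554 × 7.336 = 1.08911
(3) 0.7339 × 0.451 × 0.08925 × 32.58 = 0.96244
Highest is cycle (1) at 1.1577 (>1, arbitrage).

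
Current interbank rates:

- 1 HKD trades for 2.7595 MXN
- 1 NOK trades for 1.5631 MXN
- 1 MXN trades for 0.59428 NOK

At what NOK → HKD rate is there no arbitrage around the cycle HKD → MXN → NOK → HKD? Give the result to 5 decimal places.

Known legs of the cycle: 2.7595 × 0.59428 = 1.63991566
For no arbitrage the full-cycle product must be 1, so the missing rate is 1 / 1.63991566 ≈ 0.6097875.

0.60979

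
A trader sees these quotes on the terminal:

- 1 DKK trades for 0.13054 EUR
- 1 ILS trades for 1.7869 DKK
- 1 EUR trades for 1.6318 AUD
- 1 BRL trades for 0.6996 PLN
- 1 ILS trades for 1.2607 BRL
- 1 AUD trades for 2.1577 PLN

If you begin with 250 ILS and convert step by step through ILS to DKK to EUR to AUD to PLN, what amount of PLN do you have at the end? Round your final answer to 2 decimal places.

250 ILS × 1.7869 = 446.725 DKK
446.725 DKK × 0.13054 = 58.3154815 EUR
58.3154815 EUR × 1.6318 = 95.1592027117 AUD
95.1592027117 AUD × 2.1577 = 205.32501169103509 PLN

205.33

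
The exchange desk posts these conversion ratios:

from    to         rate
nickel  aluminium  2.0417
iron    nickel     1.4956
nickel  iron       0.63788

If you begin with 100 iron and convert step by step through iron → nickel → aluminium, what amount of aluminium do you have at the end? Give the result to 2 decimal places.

305.36

100 iron × 1.4956 = 149.56 nickel
149.56 nickel × 2.0417 = 305.356652 aluminium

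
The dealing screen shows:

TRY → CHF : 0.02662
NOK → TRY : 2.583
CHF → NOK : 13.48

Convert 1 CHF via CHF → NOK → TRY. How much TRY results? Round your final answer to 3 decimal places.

34.819

1 CHF × 13.48 = 13.48 NOK
13.48 NOK × 2.583 = 34.81884 TRY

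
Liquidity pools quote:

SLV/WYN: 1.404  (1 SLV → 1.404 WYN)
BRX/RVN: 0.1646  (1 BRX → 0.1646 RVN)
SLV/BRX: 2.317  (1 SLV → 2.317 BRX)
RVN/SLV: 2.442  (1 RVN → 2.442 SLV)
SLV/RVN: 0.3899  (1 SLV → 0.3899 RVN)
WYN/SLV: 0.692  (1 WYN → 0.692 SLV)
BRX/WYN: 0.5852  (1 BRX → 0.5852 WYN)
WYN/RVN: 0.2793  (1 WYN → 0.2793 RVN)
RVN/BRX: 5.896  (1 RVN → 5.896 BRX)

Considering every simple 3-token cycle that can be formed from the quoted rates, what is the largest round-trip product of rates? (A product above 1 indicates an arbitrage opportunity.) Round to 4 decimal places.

BRX→WYN→RVN→BRX: 0.5852 × 0.2793 × 5.896 = 0.96368
RVN→SLV→WYN→RVN: 2.442 × 1.404 × 0.2793 = 0.95760
BRX→WYN→SLV→BRX: 0.5852 × 0.692 × 2.317 = 0.93829
BRX→RVN→SLV→BRX: 0.1646 × 2.442 × 2.317 = 0.93133
Maximum is BRX→WYN→RVN→BRX at 0.9637; no arbitrage — every cycle loses value.

0.9637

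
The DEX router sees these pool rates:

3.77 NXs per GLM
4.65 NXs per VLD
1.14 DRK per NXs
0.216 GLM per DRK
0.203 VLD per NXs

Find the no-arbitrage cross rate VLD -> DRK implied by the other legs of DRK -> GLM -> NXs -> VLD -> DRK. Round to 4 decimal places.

Known legs of the cycle: 0.216 × 3.77 × 0.203 = 0.16530696
For no arbitrage the full-cycle product must be 1, so the missing rate is 1 / 0.16530696 ≈ 6.049352.

6.0494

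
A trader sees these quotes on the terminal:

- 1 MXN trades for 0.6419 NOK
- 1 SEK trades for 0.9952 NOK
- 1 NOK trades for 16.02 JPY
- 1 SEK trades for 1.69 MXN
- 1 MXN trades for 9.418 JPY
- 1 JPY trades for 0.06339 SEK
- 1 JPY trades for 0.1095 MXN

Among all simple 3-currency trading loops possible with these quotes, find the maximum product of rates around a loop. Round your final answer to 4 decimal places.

1.1260

MXN→NOK→JPY→MXN: 0.6419 × 16.02 × 0.1095 = 1.12601
JPY→SEK→NOK→JPY: 0.06339 × 0.9952 × 16.02 = 1.01063
MXN→JPY→SEK→MXN: 9.418 × 0.06339 × 1.69 = 1.00894
Maximum is MXN→NOK→JPY→MXN at 1.1260; arbitrage exists.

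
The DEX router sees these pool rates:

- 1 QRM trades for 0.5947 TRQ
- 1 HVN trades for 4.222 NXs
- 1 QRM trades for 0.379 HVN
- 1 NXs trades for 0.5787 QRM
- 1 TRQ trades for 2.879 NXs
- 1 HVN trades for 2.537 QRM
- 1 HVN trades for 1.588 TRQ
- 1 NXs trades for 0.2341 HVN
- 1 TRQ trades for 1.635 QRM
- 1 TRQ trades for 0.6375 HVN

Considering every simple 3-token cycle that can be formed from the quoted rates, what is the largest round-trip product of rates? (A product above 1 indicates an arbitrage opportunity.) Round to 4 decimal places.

1.0703

HVN→TRQ→NXs→HVN: 1.588 × 2.879 × 0.2341 = 1.07027
TRQ→NXs→QRM→TRQ: 2.879 × 0.5787 × 0.5947 = 0.99082
HVN→TRQ→QRM→HVN: 1.588 × 1.635 × 0.379 = 0.98403
HVN→QRM→TRQ→HVN: 2.537 × 0.5947 × 0.6375 = 0.96183
HVN→NXs→QRM→HVN: 4.222 × 0.5787 × 0.379 = 0.92600
Maximum is HVN→TRQ→NXs→HVN at 1.0703; arbitrage exists.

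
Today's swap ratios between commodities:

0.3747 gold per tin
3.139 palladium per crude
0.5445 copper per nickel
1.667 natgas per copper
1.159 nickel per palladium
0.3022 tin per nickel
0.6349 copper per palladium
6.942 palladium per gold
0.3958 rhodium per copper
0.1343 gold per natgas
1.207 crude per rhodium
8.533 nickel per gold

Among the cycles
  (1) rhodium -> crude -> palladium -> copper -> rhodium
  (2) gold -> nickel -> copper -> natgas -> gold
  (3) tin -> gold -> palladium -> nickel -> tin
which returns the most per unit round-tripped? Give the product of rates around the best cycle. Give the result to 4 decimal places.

(1) 1.207 × 3.139 × 0.6349 × 0.3958 = 0.95209
(2) 8.533 × 0.5445 × 1.667 × 0.1343 = 1.04019
(3) 0.3747 × 6.942 × 1.159 × 0.3022 = 0.91106
Highest is cycle (2) at 1.0402 (>1, arbitrage).

1.0402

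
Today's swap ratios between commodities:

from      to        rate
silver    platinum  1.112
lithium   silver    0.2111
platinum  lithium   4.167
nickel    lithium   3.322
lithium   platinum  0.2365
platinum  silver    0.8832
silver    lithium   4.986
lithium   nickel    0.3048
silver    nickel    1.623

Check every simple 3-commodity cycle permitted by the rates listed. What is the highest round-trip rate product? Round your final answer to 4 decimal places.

lithium→silver→nickel→lithium: 0.2111 × 1.623 × 3.322 = 1.13817
lithium→platinum→silver→lithium: 0.2365 × 0.8832 × 4.986 = 1.04146
lithium→silver→platinum→lithium: 0.2111 × 1.112 × 4.167 = 0.97817
Maximum is lithium→silver→nickel→lithium at 1.1382; arbitrage exists.

1.1382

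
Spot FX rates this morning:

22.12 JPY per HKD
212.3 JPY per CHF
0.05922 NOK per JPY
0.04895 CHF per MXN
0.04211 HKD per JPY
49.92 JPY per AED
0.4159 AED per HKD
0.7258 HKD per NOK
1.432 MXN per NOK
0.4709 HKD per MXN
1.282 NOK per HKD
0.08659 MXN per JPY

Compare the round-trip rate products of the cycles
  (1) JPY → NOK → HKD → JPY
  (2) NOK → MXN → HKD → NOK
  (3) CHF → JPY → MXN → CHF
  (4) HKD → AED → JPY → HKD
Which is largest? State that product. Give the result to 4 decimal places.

(1) 0.05922 × 0.7258 × 22.12 = 0.95076
(2) 1.432 × 0.4709 × 1.282 = 0.86449
(3) 212.3 × 0.08659 × 0.04895 = 0.89985
(4) 0.4159 × 49.92 × 0.04211 = 0.87428
Highest is cycle (1) at 0.9508 (≤1, no arbitrage).

0.9508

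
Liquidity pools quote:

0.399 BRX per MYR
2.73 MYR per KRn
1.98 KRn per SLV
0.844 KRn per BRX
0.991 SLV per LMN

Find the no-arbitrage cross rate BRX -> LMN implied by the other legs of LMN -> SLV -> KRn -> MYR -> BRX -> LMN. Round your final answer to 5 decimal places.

0.46787

Known legs of the cycle: 0.991 × 1.98 × 2.73 × 0.399 = 2.1373438086
For no arbitrage the full-cycle product must be 1, so the missing rate is 1 / 2.1373438086 ≈ 0.4678704.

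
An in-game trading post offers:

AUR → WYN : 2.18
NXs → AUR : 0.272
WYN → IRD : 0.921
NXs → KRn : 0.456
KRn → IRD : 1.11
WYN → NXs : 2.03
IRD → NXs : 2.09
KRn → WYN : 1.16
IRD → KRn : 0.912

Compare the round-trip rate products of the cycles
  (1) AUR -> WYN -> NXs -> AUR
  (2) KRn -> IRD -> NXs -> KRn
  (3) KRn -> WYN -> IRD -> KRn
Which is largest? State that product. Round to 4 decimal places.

(1) 2.18 × 2.03 × 0.272 = 1.20371
(2) 1.11 × 2.09 × 0.456 = 1.05787
(3) 1.16 × 0.921 × 0.912 = 0.97434
Highest is cycle (1) at 1.2037 (>1, arbitrage).

1.2037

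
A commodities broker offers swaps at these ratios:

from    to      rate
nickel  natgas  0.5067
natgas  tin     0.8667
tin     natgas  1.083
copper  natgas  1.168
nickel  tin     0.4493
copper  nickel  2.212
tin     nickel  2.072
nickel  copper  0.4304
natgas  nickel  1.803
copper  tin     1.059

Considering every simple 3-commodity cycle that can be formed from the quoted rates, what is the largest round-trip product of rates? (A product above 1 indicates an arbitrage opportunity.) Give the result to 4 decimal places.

0.9444

tin→nickel→copper→tin: 2.072 × 0.4304 × 1.059 = 0.94440
tin→nickel→natgas→tin: 2.072 × 0.5067 × 0.8667 = 0.90993
nickel→copper→natgas→nickel: 0.4304 × 1.168 × 1.803 = 0.90638
tin→natgas→nickel→tin: 1.083 × 1.803 × 0.4493 = 0.87733
Maximum is tin→nickel→copper→tin at 0.9444; no arbitrage — every cycle loses value.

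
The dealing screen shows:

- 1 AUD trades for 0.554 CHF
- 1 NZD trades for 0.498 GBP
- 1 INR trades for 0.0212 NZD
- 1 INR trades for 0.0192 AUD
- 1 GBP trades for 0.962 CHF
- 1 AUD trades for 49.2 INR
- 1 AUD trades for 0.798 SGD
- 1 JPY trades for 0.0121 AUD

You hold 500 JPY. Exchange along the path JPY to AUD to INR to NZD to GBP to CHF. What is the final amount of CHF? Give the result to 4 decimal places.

500 JPY × 0.0121 = 6.05 AUD
6.05 AUD × 49.2 = 297.66 INR
297.66 INR × 0.0212 = 6.310392 NZD
6.310392 NZD × 0.498 = 3.142575216 GBP
3.142575216 GBP × 0.962 = 3.023157357792 CHF

3.0232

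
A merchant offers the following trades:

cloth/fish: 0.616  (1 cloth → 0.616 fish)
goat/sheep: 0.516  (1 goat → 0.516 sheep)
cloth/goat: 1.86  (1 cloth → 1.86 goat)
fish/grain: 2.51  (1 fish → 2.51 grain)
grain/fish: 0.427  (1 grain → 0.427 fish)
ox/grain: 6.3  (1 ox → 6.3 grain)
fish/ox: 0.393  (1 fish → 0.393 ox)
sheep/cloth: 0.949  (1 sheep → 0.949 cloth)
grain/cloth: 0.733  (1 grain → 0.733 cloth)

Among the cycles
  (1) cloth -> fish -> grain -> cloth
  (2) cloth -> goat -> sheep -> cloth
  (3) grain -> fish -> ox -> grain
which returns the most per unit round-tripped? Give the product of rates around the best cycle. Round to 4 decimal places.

(1) 0.616 × 2.51 × 0.733 = 1.13334
(2) 1.86 × 0.516 × 0.949 = 0.91081
(3) 0.427 × 0.393 × 6.3 = 1.05721
Highest is cycle (1) at 1.1333 (>1, arbitrage).

1.1333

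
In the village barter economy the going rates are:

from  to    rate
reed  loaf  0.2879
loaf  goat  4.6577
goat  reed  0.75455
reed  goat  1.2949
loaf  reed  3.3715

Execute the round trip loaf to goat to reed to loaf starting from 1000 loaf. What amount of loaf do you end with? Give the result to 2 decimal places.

1011.82

1000 loaf × 4.6577 = 4657.7 goat
4657.7 goat × 0.75455 = 3514.467535 reed
3514.467535 reed × 0.2879 = 1011.8152033265 loaf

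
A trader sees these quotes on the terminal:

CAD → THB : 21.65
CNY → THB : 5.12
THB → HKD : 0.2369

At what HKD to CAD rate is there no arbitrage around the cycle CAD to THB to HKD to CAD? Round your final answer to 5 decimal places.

Known legs of the cycle: 21.65 × 0.2369 = 5.128885
For no arbitrage the full-cycle product must be 1, so the missing rate is 1 / 5.128885 ≈ 0.1949742.

0.19497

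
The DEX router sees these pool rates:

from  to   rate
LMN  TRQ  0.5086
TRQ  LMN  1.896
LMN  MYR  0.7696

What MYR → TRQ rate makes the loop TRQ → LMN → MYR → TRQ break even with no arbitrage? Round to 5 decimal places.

Known legs of the cycle: 1.896 × 0.7696 = 1.4591616
For no arbitrage the full-cycle product must be 1, so the missing rate is 1 / 1.4591616 ≈ 0.6853251.

0.68533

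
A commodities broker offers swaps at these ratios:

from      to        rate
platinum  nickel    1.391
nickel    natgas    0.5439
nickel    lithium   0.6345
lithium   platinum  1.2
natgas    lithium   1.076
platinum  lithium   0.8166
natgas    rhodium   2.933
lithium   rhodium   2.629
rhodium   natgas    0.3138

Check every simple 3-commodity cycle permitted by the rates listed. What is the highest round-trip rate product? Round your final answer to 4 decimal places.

platinum→nickel→lithium→platinum: 1.391 × 0.6345 × 1.2 = 1.05911
lithium→rhodium→natgas→lithium: 2.629 × 0.3138 × 1.076 = 0.88768
Maximum is platinum→nickel→lithium→platinum at 1.0591; arbitrage exists.

1.0591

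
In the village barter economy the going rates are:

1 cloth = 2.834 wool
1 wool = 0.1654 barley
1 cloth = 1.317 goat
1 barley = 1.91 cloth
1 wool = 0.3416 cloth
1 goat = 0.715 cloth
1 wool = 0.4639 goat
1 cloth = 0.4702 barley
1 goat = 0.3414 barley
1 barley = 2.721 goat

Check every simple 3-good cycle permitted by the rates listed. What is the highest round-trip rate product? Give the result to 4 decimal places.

wool→goat→cloth→wool: 0.4639 × 0.715 × 2.834 = 0.94001
cloth→barley→goat→cloth: 0.4702 × 2.721 × 0.715 = 0.91478
wool→barley→cloth→wool: 0.1654 × 1.91 × 2.834 = 0.89530
cloth→goat→barley→cloth: 1.317 × 0.3414 × 1.91 = 0.85878
Maximum is wool→goat→cloth→wool at 0.9400; no arbitrage — every cycle loses value.

0.9400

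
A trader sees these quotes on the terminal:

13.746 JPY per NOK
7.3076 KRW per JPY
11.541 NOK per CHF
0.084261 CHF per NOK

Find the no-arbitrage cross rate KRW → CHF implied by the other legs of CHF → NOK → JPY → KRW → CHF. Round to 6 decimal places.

Known legs of the cycle: 11.541 × 13.746 × 7.3076 = 1159.2965614536
For no arbitrage the full-cycle product must be 1, so the missing rate is 1 / 1159.2965614536 ≈ 0.00086259.

0.000863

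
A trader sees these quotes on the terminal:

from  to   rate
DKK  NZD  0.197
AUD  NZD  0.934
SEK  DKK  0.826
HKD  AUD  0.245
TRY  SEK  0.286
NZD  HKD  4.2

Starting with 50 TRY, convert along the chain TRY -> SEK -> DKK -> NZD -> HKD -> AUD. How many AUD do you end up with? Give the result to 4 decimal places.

2.3944

50 TRY × 0.286 = 14.3 SEK
14.3 SEK × 0.826 = 11.8118 DKK
11.8118 DKK × 0.197 = 2.3269246 NZD
2.3269246 NZD × 4.2 = 9.77308332 HKD
9.77308332 HKD × 0.245 = 2.3944054134 AUD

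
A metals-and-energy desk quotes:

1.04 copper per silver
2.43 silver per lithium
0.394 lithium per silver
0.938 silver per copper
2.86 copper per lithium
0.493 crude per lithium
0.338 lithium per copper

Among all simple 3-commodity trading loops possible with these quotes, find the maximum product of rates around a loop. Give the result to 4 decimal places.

1.0570

copper→silver→lithium→copper: 0.938 × 0.394 × 2.86 = 1.05698
copper→lithium→silver→copper: 0.338 × 2.43 × 1.04 = 0.85419
Maximum is copper→silver→lithium→copper at 1.0570; arbitrage exists.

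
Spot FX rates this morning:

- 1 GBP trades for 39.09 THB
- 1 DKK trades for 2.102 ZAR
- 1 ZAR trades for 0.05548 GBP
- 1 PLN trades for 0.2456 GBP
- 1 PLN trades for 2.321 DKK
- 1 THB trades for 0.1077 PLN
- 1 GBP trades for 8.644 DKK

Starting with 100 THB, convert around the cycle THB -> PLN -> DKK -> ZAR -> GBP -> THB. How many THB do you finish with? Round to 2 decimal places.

113.95

100 THB × 0.1077 = 10.77 PLN
10.77 PLN × 2.321 = 24.99717 DKK
24.99717 DKK × 2.102 = 52.54405134 ZAR
52.54405134 ZAR × 0.05548 = 2.9151439683432 GBP
2.9151439683432 GBP × 39.09 = 113.952977722535688 THB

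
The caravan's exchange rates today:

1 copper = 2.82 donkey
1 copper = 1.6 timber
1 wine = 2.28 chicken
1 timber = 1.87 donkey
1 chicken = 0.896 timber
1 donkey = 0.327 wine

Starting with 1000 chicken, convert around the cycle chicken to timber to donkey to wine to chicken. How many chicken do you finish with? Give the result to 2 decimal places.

1249.20

1000 chicken × 0.896 = 896 timber
896 timber × 1.87 = 1675.52 donkey
1675.52 donkey × 0.327 = 547.89504 wine
547.89504 wine × 2.28 = 1249.2006912 chicken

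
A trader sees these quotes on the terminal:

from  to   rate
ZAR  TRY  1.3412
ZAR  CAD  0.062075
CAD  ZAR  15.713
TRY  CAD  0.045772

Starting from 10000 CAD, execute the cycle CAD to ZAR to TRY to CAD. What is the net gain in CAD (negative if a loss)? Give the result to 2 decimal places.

-353.88

10000 CAD × 15.713 = 157130 ZAR
157130 ZAR × 1.3412 = 210742.756 TRY
210742.756 TRY × 0.045772 = 9646.117427632 CAD
Net change: 9646.117427632 − 10000 = -353.882572368 CAD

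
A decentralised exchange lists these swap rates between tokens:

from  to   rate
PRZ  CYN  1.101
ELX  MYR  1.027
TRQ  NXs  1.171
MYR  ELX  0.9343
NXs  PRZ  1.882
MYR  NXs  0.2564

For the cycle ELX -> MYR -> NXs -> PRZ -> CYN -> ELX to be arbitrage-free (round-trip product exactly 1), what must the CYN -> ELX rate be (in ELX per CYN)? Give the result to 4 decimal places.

Known legs of the cycle: 1.027 × 0.2564 × 1.882 × 1.101 = 0.5456264340696
For no arbitrage the full-cycle product must be 1, so the missing rate is 1 / 0.5456264340696 ≈ 1.832756.

1.8328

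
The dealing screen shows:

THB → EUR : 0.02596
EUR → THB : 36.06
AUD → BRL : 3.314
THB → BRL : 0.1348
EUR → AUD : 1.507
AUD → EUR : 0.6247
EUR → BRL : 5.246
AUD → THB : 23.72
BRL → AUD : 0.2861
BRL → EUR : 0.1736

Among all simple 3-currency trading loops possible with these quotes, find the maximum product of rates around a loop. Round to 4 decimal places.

0.9376

EUR→BRL→AUD→EUR: 5.246 × 0.2861 × 0.6247 = 0.93760
THB→EUR→AUD→THB: 0.02596 × 1.507 × 23.72 = 0.92797
THB→BRL→AUD→THB: 0.1348 × 0.2861 × 23.72 = 0.91479
EUR→AUD→BRL→EUR: 1.507 × 3.314 × 0.1736 = 0.86699
THB→BRL→EUR→THB: 0.1348 × 0.1736 × 36.06 = 0.84385
Maximum is EUR→BRL→AUD→EUR at 0.9376; no arbitrage — every cycle loses value.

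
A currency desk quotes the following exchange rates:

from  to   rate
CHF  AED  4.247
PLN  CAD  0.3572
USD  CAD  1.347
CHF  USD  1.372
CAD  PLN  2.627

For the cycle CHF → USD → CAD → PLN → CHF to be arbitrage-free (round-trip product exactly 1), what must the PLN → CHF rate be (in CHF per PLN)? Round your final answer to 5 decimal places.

0.20598

Known legs of the cycle: 1.372 × 1.347 × 2.627 = 4.854916668
For no arbitrage the full-cycle product must be 1, so the missing rate is 1 / 4.854916668 ≈ 0.2059768.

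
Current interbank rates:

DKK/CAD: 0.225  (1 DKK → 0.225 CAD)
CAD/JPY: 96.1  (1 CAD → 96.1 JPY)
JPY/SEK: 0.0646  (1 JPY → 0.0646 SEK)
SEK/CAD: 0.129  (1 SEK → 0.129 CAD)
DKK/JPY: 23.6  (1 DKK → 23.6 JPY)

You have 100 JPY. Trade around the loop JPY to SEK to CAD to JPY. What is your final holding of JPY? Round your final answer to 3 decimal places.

80.084

100 JPY × 0.0646 = 6.46 SEK
6.46 SEK × 0.129 = 0.83334 CAD
0.83334 CAD × 96.1 = 80.083974 JPY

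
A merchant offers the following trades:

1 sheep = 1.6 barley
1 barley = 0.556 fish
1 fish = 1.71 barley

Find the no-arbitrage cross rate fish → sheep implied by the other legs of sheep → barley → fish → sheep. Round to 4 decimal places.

Known legs of the cycle: 1.6 × 0.556 = 0.8896
For no arbitrage the full-cycle product must be 1, so the missing rate is 1 / 0.8896 ≈ 1.124101.

1.1241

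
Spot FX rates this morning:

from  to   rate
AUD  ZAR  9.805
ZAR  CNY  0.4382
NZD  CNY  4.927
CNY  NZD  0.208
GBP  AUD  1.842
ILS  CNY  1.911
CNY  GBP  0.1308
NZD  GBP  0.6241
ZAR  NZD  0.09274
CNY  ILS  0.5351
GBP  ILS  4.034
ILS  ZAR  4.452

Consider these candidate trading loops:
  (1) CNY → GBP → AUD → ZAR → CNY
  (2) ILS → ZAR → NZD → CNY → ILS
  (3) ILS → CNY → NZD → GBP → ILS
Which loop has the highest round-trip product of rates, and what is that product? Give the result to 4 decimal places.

(1) 0.1308 × 1.842 × 9.805 × 0.4382 = 1.03518
(2) 4.452 × 0.09274 × 4.927 × 0.5351 = 1.08853
(3) 1.911 × 0.208 × 0.6241 × 4.034 = 1.00072
Highest is cycle (2) at 1.0885 (>1, arbitrage).

1.0885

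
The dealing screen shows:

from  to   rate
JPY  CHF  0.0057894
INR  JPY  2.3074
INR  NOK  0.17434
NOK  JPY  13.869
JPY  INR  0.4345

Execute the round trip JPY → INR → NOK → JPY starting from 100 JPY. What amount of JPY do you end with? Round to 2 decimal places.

100 JPY × 0.4345 = 43.45 INR
43.45 INR × 0.17434 = 7.575073 NOK
7.575073 NOK × 13.869 = 105.058687437 JPY

105.06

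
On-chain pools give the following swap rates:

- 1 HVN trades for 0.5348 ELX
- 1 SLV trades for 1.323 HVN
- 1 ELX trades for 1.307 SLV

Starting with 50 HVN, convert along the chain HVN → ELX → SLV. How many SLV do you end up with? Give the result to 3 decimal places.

34.949

50 HVN × 0.5348 = 26.74 ELX
26.74 ELX × 1.307 = 34.94918 SLV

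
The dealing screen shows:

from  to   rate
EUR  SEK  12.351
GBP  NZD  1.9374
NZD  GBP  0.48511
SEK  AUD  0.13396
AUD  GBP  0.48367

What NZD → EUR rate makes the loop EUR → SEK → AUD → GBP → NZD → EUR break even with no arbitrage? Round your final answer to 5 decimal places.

0.64499

Known legs of the cycle: 12.351 × 0.13396 × 0.48367 × 1.9374 = 1.55040695086882968
For no arbitrage the full-cycle product must be 1, so the missing rate is 1 / 1.55040695086882968 ≈ 0.6449919.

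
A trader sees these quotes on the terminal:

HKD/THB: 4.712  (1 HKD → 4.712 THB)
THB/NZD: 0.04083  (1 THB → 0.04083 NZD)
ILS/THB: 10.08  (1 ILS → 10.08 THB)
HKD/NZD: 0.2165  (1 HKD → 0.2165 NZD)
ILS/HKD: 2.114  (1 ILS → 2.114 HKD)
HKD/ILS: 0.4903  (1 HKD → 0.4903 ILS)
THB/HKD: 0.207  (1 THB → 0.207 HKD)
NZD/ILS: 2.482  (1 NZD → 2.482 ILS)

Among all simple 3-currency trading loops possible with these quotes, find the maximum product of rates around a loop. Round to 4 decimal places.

NZD→ILS→HKD→NZD: 2.482 × 2.114 × 0.2165 = 1.13596
ILS→THB→HKD→ILS: 10.08 × 0.207 × 0.4903 = 1.02304
NZD→ILS→THB→NZD: 2.482 × 10.08 × 0.04083 = 1.02151
Maximum is NZD→ILS→HKD→NZD at 1.1360; arbitrage exists.

1.1360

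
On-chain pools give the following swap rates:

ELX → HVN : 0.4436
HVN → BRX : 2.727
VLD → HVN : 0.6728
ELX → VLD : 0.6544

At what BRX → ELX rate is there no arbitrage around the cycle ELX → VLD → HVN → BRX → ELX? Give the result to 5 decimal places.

0.83289

Known legs of the cycle: 0.6544 × 0.6728 × 2.727 = 1.20064443264
For no arbitrage the full-cycle product must be 1, so the missing rate is 1 / 1.20064443264 ≈ 0.8328861.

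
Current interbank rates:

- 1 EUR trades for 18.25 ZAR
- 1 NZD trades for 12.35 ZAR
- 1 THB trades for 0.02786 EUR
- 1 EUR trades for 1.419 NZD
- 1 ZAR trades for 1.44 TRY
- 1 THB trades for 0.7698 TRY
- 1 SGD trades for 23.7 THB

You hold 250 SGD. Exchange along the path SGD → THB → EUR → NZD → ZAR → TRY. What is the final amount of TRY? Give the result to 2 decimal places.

4165.64

250 SGD × 23.7 = 5925 THB
5925 THB × 0.02786 = 165.0705 EUR
165.0705 EUR × 1.419 = 234.2350395 NZD
234.2350395 NZD × 12.35 = 2892.802737825 ZAR
2892.802737825 ZAR × 1.44 = 4165.635942468 TRY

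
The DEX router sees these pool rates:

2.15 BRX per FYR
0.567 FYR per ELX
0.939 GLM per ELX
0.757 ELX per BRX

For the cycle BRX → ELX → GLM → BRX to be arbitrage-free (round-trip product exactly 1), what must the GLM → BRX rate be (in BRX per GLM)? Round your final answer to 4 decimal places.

1.4068

Known legs of the cycle: 0.757 × 0.939 = 0.710823
For no arbitrage the full-cycle product must be 1, so the missing rate is 1 / 0.710823 ≈ 1.406820.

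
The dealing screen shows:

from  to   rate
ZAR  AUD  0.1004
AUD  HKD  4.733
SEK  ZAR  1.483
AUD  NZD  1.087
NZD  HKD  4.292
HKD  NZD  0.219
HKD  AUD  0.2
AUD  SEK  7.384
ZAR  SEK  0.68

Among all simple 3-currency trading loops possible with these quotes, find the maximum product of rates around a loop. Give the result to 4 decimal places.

1.0994

ZAR→AUD→SEK→ZAR: 0.1004 × 7.384 × 1.483 = 1.09943
AUD→NZD→HKD→AUD: 1.087 × 4.292 × 0.2 = 0.93308
Maximum is ZAR→AUD→SEK→ZAR at 1.0994; arbitrage exists.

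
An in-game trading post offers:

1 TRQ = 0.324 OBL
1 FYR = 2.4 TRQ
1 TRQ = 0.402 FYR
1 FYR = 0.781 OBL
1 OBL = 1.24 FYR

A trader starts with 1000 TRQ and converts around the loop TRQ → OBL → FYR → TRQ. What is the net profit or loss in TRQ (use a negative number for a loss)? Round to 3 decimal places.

-35.776

1000 TRQ × 0.324 = 324 OBL
324 OBL × 1.24 = 401.76 FYR
401.76 FYR × 2.4 = 964.224 TRQ
Net change: 964.224 − 1000 = -35.776 TRQ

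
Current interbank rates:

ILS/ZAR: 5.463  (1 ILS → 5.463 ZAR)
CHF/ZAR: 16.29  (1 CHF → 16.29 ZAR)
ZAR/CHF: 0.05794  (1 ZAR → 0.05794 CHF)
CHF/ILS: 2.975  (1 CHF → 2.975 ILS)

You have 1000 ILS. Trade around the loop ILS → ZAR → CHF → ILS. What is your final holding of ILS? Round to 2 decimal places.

1000 ILS × 5.463 = 5463 ZAR
5463 ZAR × 0.05794 = 316.52622 CHF
316.52622 CHF × 2.975 = 941.6655045 ILS

941.67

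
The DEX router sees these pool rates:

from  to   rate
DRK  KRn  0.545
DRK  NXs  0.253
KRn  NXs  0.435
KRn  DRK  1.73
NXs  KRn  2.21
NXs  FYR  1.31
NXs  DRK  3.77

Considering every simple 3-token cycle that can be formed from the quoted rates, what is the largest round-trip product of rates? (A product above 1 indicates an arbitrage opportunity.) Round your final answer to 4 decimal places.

0.9673

DRK→NXs→KRn→DRK: 0.253 × 2.21 × 1.73 = 0.96729
DRK→KRn→NXs→DRK: 0.545 × 0.435 × 3.77 = 0.89377
Maximum is DRK→NXs→KRn→DRK at 0.9673; no arbitrage — every cycle loses value.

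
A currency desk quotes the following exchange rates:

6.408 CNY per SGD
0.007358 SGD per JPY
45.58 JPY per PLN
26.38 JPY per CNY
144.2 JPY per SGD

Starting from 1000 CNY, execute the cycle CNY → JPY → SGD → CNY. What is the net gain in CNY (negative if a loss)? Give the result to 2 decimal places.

1000 CNY × 26.38 = 26380 JPY
26380 JPY × 0.007358 = 194.10404 SGD
194.10404 SGD × 6.408 = 1243.81868832 CNY
Net change: 1243.81868832 − 1000 = 243.81868832 CNY

243.82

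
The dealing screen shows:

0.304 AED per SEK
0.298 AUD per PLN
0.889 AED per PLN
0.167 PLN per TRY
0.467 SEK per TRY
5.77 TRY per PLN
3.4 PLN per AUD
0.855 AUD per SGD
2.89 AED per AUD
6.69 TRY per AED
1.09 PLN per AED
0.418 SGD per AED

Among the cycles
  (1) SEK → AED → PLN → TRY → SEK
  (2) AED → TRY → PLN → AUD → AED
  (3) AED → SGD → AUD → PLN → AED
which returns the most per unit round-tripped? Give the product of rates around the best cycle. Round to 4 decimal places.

1.0802

(1) 0.304 × 1.09 × 5.77 × 0.467 = 0.89288
(2) 6.69 × 0.167 × 0.298 × 2.89 = 0.96218
(3) 0.418 × 0.855 × 3.4 × 0.889 = 1.08025
Highest is cycle (3) at 1.0802 (>1, arbitrage).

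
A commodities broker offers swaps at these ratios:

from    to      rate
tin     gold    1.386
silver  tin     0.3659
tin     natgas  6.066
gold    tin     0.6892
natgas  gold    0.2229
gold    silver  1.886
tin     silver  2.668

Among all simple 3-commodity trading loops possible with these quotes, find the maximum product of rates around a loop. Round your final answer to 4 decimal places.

0.9565

silver→tin→gold→silver: 0.3659 × 1.386 × 1.886 = 0.95646
natgas→gold→tin→natgas: 0.2229 × 0.6892 × 6.066 = 0.93188
Maximum is silver→tin→gold→silver at 0.9565; no arbitrage — every cycle loses value.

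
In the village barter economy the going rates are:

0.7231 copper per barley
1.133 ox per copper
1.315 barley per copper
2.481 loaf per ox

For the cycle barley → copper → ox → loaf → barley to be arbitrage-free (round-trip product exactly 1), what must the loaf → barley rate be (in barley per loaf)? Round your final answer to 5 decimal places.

Known legs of the cycle: 0.7231 × 1.133 × 2.481 = 2.0326145763
For no arbitrage the full-cycle product must be 1, so the missing rate is 1 / 2.0326145763 ≈ 0.4919772.

0.49198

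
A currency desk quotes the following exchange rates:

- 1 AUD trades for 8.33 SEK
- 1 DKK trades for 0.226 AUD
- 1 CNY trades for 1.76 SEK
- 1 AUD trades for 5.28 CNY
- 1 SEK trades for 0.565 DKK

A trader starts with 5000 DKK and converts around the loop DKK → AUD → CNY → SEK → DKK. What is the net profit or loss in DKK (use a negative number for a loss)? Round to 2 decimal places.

932.99

5000 DKK × 0.226 = 1130 AUD
1130 AUD × 5.28 = 5966.4 CNY
5966.4 CNY × 1.76 = 10500.864 SEK
10500.864 SEK × 0.565 = 5932.98816 DKK
Net change: 5932.98816 − 5000 = 932.98816 DKK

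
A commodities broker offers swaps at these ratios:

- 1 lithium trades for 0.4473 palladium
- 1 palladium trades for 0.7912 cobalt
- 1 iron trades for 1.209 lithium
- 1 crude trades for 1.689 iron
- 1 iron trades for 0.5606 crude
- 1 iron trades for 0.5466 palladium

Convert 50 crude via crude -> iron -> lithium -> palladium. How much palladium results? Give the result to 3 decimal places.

45.669

50 crude × 1.689 = 84.45 iron
84.45 iron × 1.209 = 102.10005 lithium
102.10005 lithium × 0.4473 = 45.669352365 palladium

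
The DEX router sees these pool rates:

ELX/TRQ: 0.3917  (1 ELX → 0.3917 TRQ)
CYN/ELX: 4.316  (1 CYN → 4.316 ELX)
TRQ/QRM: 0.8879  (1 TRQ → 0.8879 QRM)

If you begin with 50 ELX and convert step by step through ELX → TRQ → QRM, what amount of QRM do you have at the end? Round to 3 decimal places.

50 ELX × 0.3917 = 19.585 TRQ
19.585 TRQ × 0.8879 = 17.3895215 QRM

17.390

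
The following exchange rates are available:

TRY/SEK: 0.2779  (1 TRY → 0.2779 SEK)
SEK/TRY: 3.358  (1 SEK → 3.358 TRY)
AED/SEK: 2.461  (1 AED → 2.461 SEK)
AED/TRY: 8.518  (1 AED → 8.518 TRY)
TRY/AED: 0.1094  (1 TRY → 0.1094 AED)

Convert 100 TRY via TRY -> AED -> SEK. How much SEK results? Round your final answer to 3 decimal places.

100 TRY × 0.1094 = 10.94 AED
10.94 AED × 2.461 = 26.92334 SEK

26.923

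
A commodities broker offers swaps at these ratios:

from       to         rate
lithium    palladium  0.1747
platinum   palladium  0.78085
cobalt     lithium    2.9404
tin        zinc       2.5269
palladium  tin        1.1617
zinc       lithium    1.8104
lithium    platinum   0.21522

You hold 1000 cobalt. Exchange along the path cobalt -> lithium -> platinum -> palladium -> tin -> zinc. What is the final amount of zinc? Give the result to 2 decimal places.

1450.57

1000 cobalt × 2.9404 = 2940.4 lithium
2940.4 lithium × 0.21522 = 632.832888 platinum
632.832888 platinum × 0.78085 = 494.1475605948 palladium
494.1475605948 palladium × 1.1617 = 574.05122114297916 tin
574.05122114297916 tin × 2.5269 = 1450.570030706194039404 zinc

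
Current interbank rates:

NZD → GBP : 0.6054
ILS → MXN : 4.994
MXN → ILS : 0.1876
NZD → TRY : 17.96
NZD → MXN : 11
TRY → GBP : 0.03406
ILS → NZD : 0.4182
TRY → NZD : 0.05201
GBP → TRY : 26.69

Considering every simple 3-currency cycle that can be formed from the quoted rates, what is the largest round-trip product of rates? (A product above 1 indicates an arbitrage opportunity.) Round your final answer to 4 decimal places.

ILS→NZD→MXN→ILS: 0.4182 × 11 × 0.1876 = 0.86300
NZD→GBP→TRY→NZD: 0.6054 × 26.69 × 0.05201 = 0.84038
Maximum is ILS→NZD→MXN→ILS at 0.8630; no arbitrage — every cycle loses value.

0.8630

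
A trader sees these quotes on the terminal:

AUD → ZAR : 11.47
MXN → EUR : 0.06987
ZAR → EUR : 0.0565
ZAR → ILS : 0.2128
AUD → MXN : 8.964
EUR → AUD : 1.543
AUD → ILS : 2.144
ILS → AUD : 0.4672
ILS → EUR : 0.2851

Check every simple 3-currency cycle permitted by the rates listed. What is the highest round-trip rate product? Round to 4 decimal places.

ZAR→ILS→AUD→ZAR: 0.2128 × 0.4672 × 11.47 = 1.14035
EUR→AUD→ZAR→EUR: 1.543 × 11.47 × 0.0565 = 0.99995
EUR→AUD→MXN→EUR: 1.543 × 8.964 × 0.06987 = 0.96640
EUR→AUD→ILS→EUR: 1.543 × 2.144 × 0.2851 = 0.94317
Maximum is ZAR→ILS→AUD→ZAR at 1.1403; arbitrage exists.

1.1403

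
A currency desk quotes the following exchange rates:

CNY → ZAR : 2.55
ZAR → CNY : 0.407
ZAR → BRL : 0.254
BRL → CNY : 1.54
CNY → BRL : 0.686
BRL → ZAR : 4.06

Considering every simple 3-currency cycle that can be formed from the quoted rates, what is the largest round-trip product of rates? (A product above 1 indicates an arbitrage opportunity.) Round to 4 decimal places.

1.1336

BRL→ZAR→CNY→BRL: 4.06 × 0.407 × 0.686 = 1.13356
BRL→CNY→ZAR→BRL: 1.54 × 2.55 × 0.254 = 0.99746
Maximum is BRL→ZAR→CNY→BRL at 1.1336; arbitrage exists.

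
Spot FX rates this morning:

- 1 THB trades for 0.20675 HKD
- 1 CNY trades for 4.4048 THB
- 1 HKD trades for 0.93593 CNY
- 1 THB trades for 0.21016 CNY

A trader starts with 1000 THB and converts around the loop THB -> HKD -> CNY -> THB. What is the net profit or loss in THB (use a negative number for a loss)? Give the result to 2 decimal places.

1000 THB × 0.20675 = 206.75 HKD
206.75 HKD × 0.93593 = 193.5035275 CNY
193.5035275 CNY × 4.4048 = 852.344337932 THB
Net change: 852.344337932 − 1000 = -147.655662068 THB

-147.66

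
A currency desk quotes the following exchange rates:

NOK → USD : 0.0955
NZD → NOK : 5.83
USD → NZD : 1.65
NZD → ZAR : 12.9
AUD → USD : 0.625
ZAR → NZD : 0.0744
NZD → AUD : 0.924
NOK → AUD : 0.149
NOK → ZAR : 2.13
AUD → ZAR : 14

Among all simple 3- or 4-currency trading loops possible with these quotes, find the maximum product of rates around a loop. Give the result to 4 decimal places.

AUD→ZAR→NZD→AUD: 14 × 0.0744 × 0.924 = 0.96244
AUD→USD→NZD→AUD: 0.625 × 1.65 × 0.924 = 0.95288
NZD→NOK→ZAR→NZD: 5.83 × 2.13 × 0.0744 = 0.92389
NZD→NOK→USD→NZD: 5.83 × 0.0955 × 1.65 = 0.91866
AUD→ZAR→NZD→NOK→AUD: 14 × 0.0744 × 5.83 × 0.149 = 0.90481
AUD→USD→NZD→NOK→AUD: 0.625 × 1.65 × 5.83 × 0.149 = 0.89582
Maximum is AUD→ZAR→NZD→AUD at 0.9624; no arbitrage — every cycle loses value.

0.9624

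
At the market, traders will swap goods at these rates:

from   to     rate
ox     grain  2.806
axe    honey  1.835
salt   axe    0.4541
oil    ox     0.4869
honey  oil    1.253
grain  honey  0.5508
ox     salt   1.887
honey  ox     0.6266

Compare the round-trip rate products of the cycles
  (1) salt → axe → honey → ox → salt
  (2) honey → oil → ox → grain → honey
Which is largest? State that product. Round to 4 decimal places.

(1) 0.4541 × 1.835 × 0.6266 × 1.887 = 0.98526
(2) 1.253 × 0.4869 × 2.806 × 0.5508 = 0.94291
Highest is cycle (1) at 0.9853 (≤1, no arbitrage).

0.9853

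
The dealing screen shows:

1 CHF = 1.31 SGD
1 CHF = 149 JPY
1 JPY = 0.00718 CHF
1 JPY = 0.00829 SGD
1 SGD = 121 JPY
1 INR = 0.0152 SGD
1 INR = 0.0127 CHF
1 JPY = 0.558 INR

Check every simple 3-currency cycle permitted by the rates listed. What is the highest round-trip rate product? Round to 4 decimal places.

SGD→JPY→CHF→SGD: 121 × 0.00718 × 1.31 = 1.13810
INR→CHF→JPY→INR: 0.0127 × 149 × 0.558 = 1.05590
SGD→JPY→INR→SGD: 121 × 0.558 × 0.0152 = 1.02627
Maximum is SGD→JPY→CHF→SGD at 1.1381; arbitrage exists.

1.1381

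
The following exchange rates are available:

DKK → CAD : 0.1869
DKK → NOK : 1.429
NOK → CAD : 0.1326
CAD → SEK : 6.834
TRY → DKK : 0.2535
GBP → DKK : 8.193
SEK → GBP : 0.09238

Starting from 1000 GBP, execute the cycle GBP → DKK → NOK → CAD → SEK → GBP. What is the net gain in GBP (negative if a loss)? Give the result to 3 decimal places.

1000 GBP × 8.193 = 8193 DKK
8193 DKK × 1.429 = 11707.797 NOK
11707.797 NOK × 0.1326 = 1552.4538822 CAD
1552.4538822 CAD × 6.834 = 10609.4698309548 SEK
10609.4698309548 SEK × 0.09238 = 980.102822983604424 GBP
Net change: 980.102822983604424 − 1000 = -19.897177016395576 GBP

-19.897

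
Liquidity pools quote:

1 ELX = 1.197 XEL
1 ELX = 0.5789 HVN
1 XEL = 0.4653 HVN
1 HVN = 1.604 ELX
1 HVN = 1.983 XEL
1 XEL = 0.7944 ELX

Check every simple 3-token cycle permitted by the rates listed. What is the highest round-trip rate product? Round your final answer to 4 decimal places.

HVN→XEL→ELX→HVN: 1.983 × 0.7944 × 0.5789 = 0.91194
HVN→ELX→XEL→HVN: 1.604 × 1.197 × 0.4653 = 0.89337
Maximum is HVN→XEL→ELX→HVN at 0.9119; no arbitrage — every cycle loses value.

0.9119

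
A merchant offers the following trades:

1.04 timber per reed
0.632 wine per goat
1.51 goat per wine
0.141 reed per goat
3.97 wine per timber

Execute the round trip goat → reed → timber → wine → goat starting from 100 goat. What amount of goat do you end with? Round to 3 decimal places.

100 goat × 0.141 = 14.1 reed
14.1 reed × 1.04 = 14.664 timber
14.664 timber × 3.97 = 58.21608 wine
58.21608 wine × 1.51 = 87.9062808 goat

87.906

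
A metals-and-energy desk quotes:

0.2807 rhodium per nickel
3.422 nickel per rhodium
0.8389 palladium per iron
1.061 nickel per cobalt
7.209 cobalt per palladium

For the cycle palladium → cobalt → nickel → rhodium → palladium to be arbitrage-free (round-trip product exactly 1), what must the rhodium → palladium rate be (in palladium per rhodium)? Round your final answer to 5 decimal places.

0.46577

Known legs of the cycle: 7.209 × 1.061 × 0.2807 = 2.1470038443
For no arbitrage the full-cycle product must be 1, so the missing rate is 1 / 2.1470038443 ≈ 0.4657654.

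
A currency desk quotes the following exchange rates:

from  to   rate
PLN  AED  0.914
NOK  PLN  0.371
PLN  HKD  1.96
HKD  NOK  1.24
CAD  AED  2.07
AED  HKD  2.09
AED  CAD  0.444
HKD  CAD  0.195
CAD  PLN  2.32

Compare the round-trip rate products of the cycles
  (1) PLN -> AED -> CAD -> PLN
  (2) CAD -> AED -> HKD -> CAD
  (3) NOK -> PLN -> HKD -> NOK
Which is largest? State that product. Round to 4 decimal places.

0.9415

(1) 0.914 × 0.444 × 2.32 = 0.94149
(2) 2.07 × 2.09 × 0.195 = 0.84363
(3) 0.371 × 1.96 × 1.24 = 0.90168
Highest is cycle (1) at 0.9415 (≤1, no arbitrage).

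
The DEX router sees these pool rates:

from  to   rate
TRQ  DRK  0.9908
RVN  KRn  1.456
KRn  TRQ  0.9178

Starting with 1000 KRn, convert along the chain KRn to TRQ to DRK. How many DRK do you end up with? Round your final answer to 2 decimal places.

909.36

1000 KRn × 0.9178 = 917.8 TRQ
917.8 TRQ × 0.9908 = 909.35624 DRK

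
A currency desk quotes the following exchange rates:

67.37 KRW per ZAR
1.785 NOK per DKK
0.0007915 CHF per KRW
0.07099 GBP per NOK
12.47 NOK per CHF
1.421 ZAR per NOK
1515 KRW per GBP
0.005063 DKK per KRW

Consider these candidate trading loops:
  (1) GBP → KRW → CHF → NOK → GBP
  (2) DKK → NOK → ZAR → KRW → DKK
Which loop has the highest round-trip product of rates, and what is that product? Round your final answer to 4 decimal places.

(1) 1515 × 0.0007915 × 12.47 × 0.07099 = 1.06152
(2) 1.785 × 1.421 × 67.37 × 0.005063 = 0.86518
Highest is cycle (1) at 1.0615 (>1, arbitrage).

1.0615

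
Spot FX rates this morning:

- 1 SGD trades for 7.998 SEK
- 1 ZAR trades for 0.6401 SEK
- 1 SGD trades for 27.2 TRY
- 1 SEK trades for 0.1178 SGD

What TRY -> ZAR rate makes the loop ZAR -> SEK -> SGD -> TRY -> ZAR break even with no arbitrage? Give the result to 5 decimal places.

0.48757

Known legs of the cycle: 0.6401 × 0.1178 × 27.2 = 2.050982816
For no arbitrage the full-cycle product must be 1, so the missing rate is 1 / 2.050982816 ≈ 0.4875711.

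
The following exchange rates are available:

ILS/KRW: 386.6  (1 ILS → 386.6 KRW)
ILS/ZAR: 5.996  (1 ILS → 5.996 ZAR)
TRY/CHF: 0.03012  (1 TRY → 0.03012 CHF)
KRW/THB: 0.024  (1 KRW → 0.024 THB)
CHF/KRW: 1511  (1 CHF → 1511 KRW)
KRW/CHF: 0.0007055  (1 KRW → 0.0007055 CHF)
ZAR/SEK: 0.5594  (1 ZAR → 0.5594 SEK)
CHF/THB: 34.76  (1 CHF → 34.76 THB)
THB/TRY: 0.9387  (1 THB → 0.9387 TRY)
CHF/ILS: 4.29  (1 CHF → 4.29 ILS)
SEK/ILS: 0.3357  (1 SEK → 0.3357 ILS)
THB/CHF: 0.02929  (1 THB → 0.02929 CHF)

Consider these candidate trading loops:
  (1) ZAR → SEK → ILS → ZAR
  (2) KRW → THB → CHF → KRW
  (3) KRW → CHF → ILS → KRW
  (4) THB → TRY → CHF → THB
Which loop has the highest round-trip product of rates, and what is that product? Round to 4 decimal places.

1.1701

(1) 0.5594 × 0.3357 × 5.996 = 1.12599
(2) 0.024 × 0.02929 × 1511 = 1.06217
(3) 0.0007055 × 4.29 × 386.6 = 1.17008
(4) 0.9387 × 0.03012 × 34.76 = 0.98279
Highest is cycle (3) at 1.1701 (>1, arbitrage).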